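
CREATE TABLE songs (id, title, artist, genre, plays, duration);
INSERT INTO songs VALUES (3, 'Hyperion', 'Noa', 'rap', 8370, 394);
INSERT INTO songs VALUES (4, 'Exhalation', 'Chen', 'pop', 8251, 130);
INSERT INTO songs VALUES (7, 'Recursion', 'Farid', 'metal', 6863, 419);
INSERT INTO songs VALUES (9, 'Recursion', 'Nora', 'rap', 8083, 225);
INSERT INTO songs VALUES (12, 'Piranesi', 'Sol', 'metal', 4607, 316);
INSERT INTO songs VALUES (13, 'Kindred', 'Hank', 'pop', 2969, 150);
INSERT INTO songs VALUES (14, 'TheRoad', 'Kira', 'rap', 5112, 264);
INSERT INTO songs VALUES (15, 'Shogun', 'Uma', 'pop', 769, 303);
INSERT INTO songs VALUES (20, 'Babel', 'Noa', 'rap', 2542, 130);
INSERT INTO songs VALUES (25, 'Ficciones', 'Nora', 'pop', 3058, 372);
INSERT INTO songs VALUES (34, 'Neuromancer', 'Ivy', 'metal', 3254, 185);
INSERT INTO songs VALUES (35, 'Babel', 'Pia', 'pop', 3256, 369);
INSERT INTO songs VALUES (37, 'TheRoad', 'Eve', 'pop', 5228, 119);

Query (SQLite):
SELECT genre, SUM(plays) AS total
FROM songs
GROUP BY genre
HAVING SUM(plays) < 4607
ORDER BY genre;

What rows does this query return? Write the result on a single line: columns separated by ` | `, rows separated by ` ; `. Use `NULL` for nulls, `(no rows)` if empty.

Partition songs by genre; compute SUM(plays) within each group.
HAVING: keep groups where SUM(plays) < 4607.
  metal: ids {7, 12, 34} → SUM(plays)=14724
  pop: ids {4, 13, 15, 25, 35, 37} → SUM(plays)=23531
  rap: ids {3, 9, 14, 20} → SUM(plays)=24107

(no rows)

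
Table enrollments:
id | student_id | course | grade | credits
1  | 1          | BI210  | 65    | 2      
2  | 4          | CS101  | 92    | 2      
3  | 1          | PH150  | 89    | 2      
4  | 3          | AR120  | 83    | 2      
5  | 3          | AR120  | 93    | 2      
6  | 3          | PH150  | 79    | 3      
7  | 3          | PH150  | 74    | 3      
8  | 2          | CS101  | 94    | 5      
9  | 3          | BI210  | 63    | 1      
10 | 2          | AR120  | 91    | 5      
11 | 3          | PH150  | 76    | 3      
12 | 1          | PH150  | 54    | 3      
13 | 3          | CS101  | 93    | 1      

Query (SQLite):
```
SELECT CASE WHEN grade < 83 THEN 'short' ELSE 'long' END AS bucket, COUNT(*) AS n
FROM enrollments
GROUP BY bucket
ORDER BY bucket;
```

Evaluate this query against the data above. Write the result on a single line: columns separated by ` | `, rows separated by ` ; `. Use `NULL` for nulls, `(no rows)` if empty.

long | 7 ; short | 6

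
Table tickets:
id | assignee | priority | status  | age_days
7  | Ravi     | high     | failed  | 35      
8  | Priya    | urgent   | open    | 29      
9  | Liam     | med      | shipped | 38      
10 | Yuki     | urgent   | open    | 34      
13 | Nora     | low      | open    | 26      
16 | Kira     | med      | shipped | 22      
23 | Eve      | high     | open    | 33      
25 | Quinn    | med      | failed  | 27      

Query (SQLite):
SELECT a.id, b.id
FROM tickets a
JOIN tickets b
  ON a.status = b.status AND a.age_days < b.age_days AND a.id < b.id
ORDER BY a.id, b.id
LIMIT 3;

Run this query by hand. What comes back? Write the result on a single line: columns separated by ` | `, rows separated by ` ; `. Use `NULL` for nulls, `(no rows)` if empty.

Pairs (a,b) with same status, a.age_days < b.age_days, a.id < b.id.
status groups: failed:{7,25} open:{8,10,13,23} shipped:{9,16}
Ordered by (a.id, b.id); first 3.

8 | 10 ; 8 | 23 ; 13 | 23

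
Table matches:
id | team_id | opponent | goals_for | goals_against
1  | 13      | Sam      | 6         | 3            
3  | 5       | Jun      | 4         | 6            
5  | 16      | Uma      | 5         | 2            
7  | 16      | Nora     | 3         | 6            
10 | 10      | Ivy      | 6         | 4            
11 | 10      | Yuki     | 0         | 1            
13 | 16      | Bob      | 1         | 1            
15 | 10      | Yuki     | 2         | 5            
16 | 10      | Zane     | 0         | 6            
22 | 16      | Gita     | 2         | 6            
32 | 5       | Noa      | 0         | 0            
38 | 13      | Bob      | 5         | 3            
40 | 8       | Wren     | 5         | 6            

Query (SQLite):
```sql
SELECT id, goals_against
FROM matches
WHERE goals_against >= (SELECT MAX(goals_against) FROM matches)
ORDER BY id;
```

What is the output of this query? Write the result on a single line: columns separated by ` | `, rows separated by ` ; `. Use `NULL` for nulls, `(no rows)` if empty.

Scalar subquery: MAX(goals_against) over all matches rows = 6.
Keep rows where goals_against >= that value.

3 | 6 ; 7 | 6 ; 16 | 6 ; 22 | 6 ; 40 | 6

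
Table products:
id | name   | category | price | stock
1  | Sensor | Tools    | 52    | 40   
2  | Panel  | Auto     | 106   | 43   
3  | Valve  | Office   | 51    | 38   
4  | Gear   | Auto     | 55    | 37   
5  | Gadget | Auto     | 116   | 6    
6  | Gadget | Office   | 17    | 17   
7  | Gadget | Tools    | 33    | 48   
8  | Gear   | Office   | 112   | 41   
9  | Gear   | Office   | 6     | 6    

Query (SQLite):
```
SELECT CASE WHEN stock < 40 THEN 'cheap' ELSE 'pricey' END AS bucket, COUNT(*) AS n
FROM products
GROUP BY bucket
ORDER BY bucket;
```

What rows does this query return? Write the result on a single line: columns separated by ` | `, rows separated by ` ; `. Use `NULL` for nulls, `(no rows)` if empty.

Bucket rows by stock < 40 → 'cheap' else 'pricey'; count each bucket.

cheap | 5 ; pricey | 4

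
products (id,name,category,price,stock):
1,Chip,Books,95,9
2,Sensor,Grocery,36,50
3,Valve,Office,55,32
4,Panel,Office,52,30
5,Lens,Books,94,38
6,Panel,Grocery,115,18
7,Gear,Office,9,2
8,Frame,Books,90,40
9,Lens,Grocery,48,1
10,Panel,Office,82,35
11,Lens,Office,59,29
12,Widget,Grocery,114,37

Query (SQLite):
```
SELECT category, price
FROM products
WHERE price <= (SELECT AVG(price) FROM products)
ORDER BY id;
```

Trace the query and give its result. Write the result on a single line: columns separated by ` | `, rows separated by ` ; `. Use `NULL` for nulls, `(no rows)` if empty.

Scalar subquery: AVG(price) over all products rows = 70.75.
Keep rows where price <= that value.

Grocery | 36 ; Office | 55 ; Office | 52 ; Office | 9 ; Grocery | 48 ; Office | 59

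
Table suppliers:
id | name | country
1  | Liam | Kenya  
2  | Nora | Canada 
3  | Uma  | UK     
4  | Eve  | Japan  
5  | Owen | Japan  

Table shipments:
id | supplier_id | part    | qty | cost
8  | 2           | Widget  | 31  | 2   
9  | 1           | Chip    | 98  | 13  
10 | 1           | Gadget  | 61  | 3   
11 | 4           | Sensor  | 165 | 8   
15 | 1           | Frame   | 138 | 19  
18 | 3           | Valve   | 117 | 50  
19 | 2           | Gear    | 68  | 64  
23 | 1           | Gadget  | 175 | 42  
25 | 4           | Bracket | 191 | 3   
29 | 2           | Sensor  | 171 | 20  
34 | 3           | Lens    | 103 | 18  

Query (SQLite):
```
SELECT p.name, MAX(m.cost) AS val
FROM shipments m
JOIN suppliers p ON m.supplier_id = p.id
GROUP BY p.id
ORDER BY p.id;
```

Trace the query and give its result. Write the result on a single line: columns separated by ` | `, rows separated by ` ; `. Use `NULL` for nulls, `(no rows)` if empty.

Liam | 42 ; Nora | 64 ; Uma | 50 ; Eve | 8

Join each shipments row to its suppliers via supplier_id.
Group joined rows by suppliers.id; compute MAX(m.cost) per group.
  1: ids {9, 10, 15, 23} → MAX(m.cost)=42
  2: ids {8, 19, 29} → MAX(m.cost)=64
  3: ids {18, 34} → MAX(m.cost)=50
  4: ids {11, 25} → MAX(m.cost)=8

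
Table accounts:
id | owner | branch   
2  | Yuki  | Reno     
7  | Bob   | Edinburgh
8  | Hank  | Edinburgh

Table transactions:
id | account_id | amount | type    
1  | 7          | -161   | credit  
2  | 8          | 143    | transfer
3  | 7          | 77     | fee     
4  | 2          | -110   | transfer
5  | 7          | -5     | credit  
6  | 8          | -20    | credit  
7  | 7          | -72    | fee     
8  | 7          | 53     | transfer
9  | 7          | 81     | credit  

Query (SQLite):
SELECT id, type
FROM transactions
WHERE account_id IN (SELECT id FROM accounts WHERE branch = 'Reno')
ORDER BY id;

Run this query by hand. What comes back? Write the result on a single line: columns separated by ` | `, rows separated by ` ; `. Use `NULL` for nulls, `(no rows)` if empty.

Inner query: accounts.id where branch = 'Reno'.
Outer: keep transactions rows whose account_id is in that set.
Inner query → {2}

4 | transfer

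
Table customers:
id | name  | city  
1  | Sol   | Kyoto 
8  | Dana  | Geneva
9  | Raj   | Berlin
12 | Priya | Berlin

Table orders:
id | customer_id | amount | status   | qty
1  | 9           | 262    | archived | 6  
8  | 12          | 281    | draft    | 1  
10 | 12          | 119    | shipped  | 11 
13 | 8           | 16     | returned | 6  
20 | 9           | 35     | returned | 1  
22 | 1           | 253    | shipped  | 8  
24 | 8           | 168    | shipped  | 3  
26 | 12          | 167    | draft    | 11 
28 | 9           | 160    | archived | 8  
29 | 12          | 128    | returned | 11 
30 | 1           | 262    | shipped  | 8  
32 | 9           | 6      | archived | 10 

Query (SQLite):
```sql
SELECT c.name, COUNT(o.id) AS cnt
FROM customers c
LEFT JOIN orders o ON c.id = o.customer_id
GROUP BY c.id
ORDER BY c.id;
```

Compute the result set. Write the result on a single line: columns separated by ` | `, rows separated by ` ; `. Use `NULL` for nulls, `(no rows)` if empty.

Sol | 2 ; Dana | 2 ; Raj | 4 ; Priya | 4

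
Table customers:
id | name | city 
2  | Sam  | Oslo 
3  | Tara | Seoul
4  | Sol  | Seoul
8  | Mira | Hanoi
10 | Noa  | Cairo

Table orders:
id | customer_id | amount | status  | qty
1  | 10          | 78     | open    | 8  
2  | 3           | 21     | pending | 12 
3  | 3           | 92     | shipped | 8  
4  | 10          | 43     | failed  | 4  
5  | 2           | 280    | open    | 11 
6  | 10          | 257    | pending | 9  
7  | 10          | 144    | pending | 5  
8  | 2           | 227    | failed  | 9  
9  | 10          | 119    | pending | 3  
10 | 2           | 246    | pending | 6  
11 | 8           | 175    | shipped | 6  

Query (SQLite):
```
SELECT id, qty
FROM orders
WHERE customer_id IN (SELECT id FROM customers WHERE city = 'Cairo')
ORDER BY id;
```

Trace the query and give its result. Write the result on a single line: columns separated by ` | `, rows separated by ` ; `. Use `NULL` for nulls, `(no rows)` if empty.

1 | 8 ; 4 | 4 ; 6 | 9 ; 7 | 5 ; 9 | 3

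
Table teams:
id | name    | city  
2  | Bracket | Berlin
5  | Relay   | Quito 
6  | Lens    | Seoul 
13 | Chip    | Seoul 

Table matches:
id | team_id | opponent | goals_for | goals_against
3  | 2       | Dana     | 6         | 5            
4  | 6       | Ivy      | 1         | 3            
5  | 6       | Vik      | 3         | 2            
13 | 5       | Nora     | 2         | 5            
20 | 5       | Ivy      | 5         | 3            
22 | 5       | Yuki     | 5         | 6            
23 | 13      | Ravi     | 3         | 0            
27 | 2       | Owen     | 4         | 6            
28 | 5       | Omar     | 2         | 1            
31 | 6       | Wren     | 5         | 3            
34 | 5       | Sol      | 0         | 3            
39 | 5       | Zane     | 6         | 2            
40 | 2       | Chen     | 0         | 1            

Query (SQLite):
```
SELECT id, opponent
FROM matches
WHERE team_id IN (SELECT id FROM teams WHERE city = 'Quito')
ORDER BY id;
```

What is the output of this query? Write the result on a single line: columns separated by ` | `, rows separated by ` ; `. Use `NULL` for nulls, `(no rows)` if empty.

13 | Nora ; 20 | Ivy ; 22 | Yuki ; 28 | Omar ; 34 | Sol ; 39 | Zane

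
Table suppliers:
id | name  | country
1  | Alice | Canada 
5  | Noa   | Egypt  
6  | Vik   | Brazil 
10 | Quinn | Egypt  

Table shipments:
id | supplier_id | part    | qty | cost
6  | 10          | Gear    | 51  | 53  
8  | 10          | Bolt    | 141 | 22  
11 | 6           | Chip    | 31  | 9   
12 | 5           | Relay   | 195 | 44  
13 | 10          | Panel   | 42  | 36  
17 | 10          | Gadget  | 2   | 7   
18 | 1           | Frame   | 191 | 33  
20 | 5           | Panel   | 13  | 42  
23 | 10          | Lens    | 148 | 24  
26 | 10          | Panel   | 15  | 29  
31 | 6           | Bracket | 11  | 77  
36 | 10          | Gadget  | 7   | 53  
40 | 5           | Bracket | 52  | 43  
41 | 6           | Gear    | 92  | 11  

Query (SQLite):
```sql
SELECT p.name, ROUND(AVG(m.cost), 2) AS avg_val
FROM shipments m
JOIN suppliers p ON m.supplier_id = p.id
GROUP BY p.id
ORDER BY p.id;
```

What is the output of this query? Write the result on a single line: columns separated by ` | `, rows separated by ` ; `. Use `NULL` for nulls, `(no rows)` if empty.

Alice | 33 ; Noa | 43 ; Vik | 32.33 ; Quinn | 32

Join each shipments row to its suppliers via supplier_id.
Group joined rows by suppliers.id; compute ROUND(AVG(m.cost), 2) per group.
  1: ids {18} → ROUND(AVG(m.cost), 2)=33
  5: ids {12, 20, 40} → ROUND(AVG(m.cost), 2)=43
  6: ids {11, 31, 41} → ROUND(AVG(m.cost), 2)=32.33
  10: ids {6, 8, 13, 17, 23, 26, 36} → ROUND(AVG(m.cost), 2)=32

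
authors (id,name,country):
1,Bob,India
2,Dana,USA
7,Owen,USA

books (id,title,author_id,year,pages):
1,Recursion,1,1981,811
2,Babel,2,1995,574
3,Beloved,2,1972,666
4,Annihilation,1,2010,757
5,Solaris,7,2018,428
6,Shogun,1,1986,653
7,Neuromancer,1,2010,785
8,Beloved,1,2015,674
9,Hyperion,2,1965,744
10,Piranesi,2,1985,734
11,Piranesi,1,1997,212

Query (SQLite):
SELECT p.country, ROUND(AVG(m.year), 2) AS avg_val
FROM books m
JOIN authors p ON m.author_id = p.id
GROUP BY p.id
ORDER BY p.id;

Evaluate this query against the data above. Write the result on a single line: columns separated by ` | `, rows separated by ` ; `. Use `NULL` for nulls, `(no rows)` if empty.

India | 1999.83 ; USA | 1979.25 ; USA | 2018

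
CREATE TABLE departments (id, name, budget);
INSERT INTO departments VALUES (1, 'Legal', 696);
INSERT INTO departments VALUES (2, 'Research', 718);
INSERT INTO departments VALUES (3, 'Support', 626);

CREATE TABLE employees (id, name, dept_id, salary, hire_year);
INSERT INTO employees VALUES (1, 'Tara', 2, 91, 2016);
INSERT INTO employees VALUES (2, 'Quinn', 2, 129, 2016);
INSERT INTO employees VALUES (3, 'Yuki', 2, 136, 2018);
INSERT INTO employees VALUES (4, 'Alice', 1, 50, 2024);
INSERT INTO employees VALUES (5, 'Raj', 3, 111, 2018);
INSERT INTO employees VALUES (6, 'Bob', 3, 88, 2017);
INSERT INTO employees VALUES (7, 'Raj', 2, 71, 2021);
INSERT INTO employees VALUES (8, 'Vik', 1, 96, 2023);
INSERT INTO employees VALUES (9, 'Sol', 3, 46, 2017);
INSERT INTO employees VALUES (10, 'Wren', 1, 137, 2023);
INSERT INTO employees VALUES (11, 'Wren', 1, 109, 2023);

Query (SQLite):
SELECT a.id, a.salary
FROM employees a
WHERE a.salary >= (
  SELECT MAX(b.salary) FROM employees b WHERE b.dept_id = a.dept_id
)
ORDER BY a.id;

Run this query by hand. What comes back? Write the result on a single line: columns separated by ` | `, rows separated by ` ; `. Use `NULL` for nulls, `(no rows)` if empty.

For each employees row a, compute MAX(salary) over rows sharing a.dept_id.
Keep row a if a.salary >= that per-group MAX.
  dept_id=1: MAX(salary) = 137
  dept_id=2: MAX(salary) = 136
  dept_id=3: MAX(salary) = 111

3 | 136 ; 5 | 111 ; 10 | 137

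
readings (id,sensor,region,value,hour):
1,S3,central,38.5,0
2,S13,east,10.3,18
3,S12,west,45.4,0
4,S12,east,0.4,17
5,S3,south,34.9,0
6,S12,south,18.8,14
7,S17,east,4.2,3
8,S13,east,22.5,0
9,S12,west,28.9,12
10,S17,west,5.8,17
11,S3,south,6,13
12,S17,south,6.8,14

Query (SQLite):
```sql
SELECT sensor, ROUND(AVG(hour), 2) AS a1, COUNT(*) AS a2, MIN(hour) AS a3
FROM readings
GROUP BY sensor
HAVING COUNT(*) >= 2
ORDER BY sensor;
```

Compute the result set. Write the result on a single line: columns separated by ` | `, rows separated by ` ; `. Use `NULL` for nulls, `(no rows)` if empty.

S12 | 10.75 | 4 | 0 ; S13 | 9 | 2 | 0 ; S17 | 11.33 | 3 | 3 ; S3 | 4.33 | 3 | 0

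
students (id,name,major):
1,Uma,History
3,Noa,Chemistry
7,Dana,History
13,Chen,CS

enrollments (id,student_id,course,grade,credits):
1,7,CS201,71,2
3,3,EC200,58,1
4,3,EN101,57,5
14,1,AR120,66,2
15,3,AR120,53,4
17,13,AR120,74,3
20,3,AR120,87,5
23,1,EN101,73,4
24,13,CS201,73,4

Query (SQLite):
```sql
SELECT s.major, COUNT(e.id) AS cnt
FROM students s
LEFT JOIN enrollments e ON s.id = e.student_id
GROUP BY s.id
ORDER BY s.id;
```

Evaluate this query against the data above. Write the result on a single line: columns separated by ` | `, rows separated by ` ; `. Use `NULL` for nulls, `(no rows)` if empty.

History | 2 ; Chemistry | 4 ; History | 1 ; CS | 2

LEFT JOIN keeps every students row; unmatched ones get NULL for enrollments columns.
Group by students.id and compute COUNT(e.id). COUNT(col) of an all-NULL group is 0.
  1: ids {14, 23} → COUNT(e.id)=2
  3: ids {3, 4, 15, 20} → COUNT(e.id)=4
  7: ids {1} → COUNT(e.id)=1
  13: ids {17, 24} → COUNT(e.id)=2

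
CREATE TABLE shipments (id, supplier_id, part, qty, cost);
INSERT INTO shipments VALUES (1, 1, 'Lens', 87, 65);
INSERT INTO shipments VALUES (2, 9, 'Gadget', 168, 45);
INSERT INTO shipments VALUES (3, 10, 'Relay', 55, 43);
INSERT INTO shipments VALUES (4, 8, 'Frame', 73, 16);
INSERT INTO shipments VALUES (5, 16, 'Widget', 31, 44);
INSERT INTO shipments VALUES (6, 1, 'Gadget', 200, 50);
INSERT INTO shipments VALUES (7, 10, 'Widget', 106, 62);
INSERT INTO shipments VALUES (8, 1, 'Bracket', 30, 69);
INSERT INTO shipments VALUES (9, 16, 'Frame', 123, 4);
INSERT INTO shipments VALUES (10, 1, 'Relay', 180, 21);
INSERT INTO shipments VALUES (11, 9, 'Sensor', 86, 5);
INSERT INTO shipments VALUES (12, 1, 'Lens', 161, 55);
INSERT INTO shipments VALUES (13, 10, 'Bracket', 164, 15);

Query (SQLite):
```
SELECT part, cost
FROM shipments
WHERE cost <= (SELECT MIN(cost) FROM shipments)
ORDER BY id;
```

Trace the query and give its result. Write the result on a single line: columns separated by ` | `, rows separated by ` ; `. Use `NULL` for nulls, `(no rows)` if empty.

Frame | 4

Scalar subquery: MIN(cost) over all shipments rows = 4.
Keep rows where cost <= that value.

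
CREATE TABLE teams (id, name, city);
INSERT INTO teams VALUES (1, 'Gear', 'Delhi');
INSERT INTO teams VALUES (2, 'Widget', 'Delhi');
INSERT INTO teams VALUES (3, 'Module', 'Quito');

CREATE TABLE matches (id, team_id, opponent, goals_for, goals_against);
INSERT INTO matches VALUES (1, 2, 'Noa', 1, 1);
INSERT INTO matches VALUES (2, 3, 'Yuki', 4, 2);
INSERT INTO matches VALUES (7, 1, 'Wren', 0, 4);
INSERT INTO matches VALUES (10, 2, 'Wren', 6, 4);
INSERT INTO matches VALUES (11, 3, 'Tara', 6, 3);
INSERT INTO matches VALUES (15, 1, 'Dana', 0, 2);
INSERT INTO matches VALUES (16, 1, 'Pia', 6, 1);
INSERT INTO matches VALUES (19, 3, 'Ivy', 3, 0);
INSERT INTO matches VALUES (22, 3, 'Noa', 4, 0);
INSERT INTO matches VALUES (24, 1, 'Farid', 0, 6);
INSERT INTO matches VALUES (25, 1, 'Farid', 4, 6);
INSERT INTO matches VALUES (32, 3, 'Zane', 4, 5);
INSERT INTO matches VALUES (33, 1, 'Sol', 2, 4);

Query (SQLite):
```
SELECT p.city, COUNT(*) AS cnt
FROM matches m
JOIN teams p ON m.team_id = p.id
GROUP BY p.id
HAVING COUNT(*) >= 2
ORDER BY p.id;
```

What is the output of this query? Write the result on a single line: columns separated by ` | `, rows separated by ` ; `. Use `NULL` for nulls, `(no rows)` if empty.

Delhi | 6 ; Delhi | 2 ; Quito | 5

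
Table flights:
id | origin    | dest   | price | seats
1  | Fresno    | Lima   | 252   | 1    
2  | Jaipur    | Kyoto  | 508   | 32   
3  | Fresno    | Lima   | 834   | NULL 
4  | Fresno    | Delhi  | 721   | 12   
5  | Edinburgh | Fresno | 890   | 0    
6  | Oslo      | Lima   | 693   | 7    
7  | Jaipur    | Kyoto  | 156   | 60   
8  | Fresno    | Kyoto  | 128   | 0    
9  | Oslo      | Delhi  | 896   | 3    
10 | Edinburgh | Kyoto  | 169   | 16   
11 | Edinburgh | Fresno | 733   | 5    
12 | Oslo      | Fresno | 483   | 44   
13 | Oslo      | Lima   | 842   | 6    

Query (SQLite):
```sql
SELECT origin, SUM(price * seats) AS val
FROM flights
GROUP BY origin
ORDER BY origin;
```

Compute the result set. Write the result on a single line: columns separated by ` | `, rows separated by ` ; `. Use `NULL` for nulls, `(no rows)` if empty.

For each row compute price * seats.
Group by origin; take SUM of the expression per group.
  Edinburgh: ids {5, 10, 11} → SUM(price * seats)=6369
  Fresno: ids {1, 3, 4, 8} → SUM(price * seats)=8904
  Jaipur: ids {2, 7} → SUM(price * seats)=25616
  Oslo: ids {6, 9, 12, 13} → SUM(price * seats)=33843

Edinburgh | 6369 ; Fresno | 8904 ; Jaipur | 25616 ; Oslo | 33843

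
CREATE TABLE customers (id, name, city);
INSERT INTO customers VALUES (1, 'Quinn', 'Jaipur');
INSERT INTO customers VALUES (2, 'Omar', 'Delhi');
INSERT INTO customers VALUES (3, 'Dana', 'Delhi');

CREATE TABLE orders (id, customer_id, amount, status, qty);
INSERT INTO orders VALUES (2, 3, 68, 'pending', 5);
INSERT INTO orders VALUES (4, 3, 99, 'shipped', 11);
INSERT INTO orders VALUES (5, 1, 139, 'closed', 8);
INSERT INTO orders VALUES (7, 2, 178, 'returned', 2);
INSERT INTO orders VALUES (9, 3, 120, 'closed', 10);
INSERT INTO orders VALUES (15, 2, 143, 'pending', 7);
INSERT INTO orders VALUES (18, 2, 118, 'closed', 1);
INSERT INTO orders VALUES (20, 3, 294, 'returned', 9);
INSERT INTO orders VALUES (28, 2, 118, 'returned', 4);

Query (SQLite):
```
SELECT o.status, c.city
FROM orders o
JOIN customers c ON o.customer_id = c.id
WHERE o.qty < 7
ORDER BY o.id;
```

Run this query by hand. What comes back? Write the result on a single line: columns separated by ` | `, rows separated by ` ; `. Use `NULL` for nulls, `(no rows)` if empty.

Each orders row matches the customers row where customer_id = customers.id.
Then keep rows with o.qty < 7.

pending | Delhi ; returned | Delhi ; closed | Delhi ; returned | Delhi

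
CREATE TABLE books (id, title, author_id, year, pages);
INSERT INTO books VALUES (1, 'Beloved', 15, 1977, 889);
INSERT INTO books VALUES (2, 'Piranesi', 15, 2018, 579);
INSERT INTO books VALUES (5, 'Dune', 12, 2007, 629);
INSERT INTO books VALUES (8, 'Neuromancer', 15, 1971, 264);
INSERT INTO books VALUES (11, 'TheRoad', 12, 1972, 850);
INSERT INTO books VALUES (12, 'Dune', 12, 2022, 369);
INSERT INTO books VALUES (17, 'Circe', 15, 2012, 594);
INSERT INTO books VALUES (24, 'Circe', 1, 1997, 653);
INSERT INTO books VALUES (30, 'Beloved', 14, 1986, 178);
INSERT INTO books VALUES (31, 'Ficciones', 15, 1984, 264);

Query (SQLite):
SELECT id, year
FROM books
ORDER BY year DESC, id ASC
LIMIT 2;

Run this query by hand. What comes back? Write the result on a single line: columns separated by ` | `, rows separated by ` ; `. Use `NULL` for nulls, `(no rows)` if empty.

Sort by year desc, tiebreak id asc: (2022, id=12), (2018, id=2), (2012, id=17), (2007, id=5), (1997, id=24) …. Take first 2.

12 | 2022 ; 2 | 2018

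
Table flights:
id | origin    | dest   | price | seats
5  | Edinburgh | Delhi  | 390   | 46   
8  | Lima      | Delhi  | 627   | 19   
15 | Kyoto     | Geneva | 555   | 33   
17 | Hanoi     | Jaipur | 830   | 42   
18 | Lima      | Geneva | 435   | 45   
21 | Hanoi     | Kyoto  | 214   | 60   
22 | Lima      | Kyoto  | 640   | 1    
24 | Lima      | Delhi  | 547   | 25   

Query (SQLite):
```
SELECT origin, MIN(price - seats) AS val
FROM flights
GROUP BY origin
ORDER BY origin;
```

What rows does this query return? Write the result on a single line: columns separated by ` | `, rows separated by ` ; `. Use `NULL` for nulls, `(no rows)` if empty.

Edinburgh | 344 ; Hanoi | 154 ; Kyoto | 522 ; Lima | 390

For each row compute price - seats.
Group by origin; take MIN of the expression per group.
  Edinburgh: ids {5} → MIN(price - seats)=344
  Hanoi: ids {17, 21} → MIN(price - seats)=154
  Kyoto: ids {15} → MIN(price - seats)=522
  Lima: ids {8, 18, 22, 24} → MIN(price - seats)=390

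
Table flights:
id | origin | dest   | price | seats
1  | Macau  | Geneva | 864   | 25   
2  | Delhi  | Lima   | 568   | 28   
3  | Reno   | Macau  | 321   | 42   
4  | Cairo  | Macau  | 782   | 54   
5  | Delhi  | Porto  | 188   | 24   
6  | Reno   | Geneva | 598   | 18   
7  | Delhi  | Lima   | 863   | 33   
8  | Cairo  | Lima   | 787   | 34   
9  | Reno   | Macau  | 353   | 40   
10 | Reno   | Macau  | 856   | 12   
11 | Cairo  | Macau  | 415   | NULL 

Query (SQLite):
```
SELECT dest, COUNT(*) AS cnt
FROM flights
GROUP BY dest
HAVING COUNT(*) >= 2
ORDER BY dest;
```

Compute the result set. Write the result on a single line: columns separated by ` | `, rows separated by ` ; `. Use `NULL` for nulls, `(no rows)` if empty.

Geneva | 2 ; Lima | 3 ; Macau | 5

Partition flights by dest; compute COUNT(*) within each group.
HAVING: keep groups with count ≥ 2.
  Geneva: ids {1, 6} → COUNT(*)=2
  Lima: ids {2, 7, 8} → COUNT(*)=3
  Macau: ids {3, 4, 9, 10, 11} → COUNT(*)=5
  Porto: ids {5} → COUNT(*)=1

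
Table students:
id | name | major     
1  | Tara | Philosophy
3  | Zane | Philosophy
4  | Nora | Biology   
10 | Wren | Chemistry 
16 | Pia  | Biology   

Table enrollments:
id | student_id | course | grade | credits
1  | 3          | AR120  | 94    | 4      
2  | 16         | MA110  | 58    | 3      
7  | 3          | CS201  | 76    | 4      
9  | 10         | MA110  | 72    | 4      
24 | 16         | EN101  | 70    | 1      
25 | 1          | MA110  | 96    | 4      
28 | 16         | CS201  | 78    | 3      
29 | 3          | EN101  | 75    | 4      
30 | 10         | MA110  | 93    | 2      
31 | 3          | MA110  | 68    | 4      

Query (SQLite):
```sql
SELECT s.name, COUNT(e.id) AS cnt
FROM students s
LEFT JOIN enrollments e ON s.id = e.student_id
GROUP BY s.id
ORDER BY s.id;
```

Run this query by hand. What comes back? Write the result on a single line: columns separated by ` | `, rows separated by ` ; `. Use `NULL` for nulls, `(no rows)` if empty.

Tara | 1 ; Zane | 4 ; Nora | 0 ; Wren | 2 ; Pia | 3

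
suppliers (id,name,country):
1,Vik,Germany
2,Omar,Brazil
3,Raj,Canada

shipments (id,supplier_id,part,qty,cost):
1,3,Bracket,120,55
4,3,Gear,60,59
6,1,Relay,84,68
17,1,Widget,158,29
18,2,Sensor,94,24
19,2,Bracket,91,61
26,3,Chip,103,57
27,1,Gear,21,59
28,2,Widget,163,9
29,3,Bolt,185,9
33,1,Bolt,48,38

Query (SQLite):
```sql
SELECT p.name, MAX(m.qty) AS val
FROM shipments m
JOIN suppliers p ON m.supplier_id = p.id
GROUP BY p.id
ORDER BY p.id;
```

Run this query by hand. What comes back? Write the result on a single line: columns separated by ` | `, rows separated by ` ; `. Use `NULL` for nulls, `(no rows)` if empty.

Join each shipments row to its suppliers via supplier_id.
Group joined rows by suppliers.id; compute MAX(m.qty) per group.
  1: ids {6, 17, 27, 33} → MAX(m.qty)=158
  2: ids {18, 19, 28} → MAX(m.qty)=163
  3: ids {1, 4, 26, 29} → MAX(m.qty)=185

Vik | 158 ; Omar | 163 ; Raj | 185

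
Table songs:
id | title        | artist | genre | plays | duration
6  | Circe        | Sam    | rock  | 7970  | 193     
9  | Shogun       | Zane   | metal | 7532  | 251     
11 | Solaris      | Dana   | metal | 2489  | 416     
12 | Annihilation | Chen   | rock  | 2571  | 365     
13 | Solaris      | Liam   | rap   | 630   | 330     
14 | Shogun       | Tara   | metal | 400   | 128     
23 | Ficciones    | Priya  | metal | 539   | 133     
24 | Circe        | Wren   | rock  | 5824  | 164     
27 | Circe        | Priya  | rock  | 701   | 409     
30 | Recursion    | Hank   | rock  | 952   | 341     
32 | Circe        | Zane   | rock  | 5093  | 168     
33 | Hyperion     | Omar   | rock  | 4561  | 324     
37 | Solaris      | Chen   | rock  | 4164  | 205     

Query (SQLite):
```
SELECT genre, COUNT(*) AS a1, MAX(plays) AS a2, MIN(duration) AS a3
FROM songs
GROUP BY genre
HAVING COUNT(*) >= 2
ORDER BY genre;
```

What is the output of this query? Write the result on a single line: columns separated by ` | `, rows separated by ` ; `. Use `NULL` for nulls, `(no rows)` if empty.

metal | 4 | 7532 | 128 ; rock | 8 | 7970 | 164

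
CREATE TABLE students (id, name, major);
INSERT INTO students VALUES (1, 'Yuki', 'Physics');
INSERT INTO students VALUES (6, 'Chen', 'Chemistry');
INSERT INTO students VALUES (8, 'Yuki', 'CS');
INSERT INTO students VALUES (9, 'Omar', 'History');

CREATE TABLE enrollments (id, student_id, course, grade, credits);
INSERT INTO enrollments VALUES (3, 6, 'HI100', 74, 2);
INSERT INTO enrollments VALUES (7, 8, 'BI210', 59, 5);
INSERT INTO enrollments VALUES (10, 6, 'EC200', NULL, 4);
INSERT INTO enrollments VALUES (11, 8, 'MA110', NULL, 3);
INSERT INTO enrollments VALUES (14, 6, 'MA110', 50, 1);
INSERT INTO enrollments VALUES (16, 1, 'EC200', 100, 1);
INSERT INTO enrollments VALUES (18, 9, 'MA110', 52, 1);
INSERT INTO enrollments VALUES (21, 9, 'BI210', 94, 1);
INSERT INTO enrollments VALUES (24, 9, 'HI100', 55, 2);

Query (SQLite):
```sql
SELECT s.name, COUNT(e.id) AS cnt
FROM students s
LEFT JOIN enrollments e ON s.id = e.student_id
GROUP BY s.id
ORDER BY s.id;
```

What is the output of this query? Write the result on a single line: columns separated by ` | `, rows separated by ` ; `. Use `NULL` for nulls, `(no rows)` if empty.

LEFT JOIN keeps every students row; unmatched ones get NULL for enrollments columns.
Group by students.id and compute COUNT(e.id). COUNT(col) of an all-NULL group is 0.
  1: ids {16} → COUNT(e.id)=1
  6: ids {3, 10, 14} → COUNT(e.id)=3
  8: ids {7, 11} → COUNT(e.id)=2
  9: ids {18, 21, 24} → COUNT(e.id)=3

Yuki | 1 ; Chen | 3 ; Yuki | 2 ; Omar | 3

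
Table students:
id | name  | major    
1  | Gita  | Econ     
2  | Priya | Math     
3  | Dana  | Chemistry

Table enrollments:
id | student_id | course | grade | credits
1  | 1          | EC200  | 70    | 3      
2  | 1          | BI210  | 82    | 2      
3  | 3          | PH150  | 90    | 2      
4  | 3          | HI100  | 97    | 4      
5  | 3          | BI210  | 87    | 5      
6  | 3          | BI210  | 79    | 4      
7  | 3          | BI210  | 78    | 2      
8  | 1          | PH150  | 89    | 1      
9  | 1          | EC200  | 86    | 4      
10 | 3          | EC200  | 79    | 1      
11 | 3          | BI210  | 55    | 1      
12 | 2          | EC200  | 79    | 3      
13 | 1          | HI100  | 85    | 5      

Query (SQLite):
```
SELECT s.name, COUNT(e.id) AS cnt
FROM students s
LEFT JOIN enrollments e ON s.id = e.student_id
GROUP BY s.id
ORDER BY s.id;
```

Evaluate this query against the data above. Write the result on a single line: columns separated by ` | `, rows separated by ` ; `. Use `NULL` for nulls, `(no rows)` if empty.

Gita | 5 ; Priya | 1 ; Dana | 7

LEFT JOIN keeps every students row; unmatched ones get NULL for enrollments columns.
Group by students.id and compute COUNT(e.id). COUNT(col) of an all-NULL group is 0.
  1: ids {1, 2, 8, 9, 13} → COUNT(e.id)=5
  2: ids {12} → COUNT(e.id)=1
  3: ids {3, 4, 5, 6, 7, 10, 11} → COUNT(e.id)=7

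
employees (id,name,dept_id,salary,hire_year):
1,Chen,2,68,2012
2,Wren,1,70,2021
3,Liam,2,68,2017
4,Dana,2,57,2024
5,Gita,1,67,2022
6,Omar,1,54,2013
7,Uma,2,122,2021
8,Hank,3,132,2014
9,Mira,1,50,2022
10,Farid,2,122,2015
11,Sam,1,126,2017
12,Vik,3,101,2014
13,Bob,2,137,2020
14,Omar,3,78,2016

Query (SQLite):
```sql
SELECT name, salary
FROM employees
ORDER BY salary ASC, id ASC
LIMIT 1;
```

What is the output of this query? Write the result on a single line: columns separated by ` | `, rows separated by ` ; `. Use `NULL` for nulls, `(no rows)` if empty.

Sort by salary asc, tiebreak id asc: (50, id=9), (54, id=6), (57, id=4), (67, id=5) …. Take first 1.

Mira | 50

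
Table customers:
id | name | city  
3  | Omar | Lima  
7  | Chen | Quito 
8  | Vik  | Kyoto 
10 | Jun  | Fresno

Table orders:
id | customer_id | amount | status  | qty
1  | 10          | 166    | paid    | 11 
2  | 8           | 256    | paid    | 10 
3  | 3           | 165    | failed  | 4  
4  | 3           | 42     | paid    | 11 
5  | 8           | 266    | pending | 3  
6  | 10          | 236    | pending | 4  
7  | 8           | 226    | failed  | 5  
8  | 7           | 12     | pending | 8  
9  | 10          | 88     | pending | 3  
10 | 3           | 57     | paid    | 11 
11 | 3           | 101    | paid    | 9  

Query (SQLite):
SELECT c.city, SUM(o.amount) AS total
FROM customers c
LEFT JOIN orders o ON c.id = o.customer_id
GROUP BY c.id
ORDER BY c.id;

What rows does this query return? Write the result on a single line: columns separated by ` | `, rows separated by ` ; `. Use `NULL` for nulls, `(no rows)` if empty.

Lima | 365 ; Quito | 12 ; Kyoto | 748 ; Fresno | 490

LEFT JOIN keeps every customers row; unmatched ones get NULL for orders columns.
Group by customers.id and compute SUM(o.amount). SUM over an all-NULL group is NULL.
  3: ids {3, 4, 10, 11} → SUM(o.amount)=365
  7: ids {8} → SUM(o.amount)=12
  8: ids {2, 5, 7} → SUM(o.amount)=748
  10: ids {1, 6, 9} → SUM(o.amount)=490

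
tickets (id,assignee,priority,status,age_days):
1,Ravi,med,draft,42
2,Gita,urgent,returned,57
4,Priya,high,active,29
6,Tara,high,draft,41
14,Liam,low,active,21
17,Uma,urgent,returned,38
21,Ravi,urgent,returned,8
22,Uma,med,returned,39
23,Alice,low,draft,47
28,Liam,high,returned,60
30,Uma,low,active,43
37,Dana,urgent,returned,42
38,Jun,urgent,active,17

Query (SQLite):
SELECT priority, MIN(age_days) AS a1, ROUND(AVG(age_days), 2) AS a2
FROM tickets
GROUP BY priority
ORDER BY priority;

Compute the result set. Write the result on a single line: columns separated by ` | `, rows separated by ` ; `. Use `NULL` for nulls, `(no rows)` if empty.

high | 29 | 43.33 ; low | 21 | 37 ; med | 39 | 40.5 ; urgent | 8 | 32.4

Group tickets by priority.
Per group compute: MIN(age_days), ROUND(AVG(age_days), 2).
  high: ids {4, 6, 28} → MIN(age_days)=29, ROUND(AVG(age_days), 2)=43.33
  low: ids {14, 23, 30} → MIN(age_days)=21, ROUND(AVG(age_days), 2)=37
  med: ids {1, 22} → MIN(age_days)=39, ROUND(AVG(age_days), 2)=40.5
  urgent: ids {2, 17, 21, 37, 38} → MIN(age_days)=8, ROUND(AVG(age_days), 2)=32.4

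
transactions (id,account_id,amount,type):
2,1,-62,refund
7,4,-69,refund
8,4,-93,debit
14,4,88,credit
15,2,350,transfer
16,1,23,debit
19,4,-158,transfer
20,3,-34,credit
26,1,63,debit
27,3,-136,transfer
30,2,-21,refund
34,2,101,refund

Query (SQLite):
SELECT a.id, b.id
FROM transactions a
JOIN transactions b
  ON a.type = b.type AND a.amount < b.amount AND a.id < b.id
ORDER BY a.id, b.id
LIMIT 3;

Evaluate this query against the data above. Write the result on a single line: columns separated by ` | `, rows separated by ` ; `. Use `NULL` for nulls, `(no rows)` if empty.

Pairs (a,b) with same type, a.amount < b.amount, a.id < b.id.
type groups: credit:{14,20} debit:{8,16,26} refund:{2,7,30,34} transfer:{15,19,27}
Ordered by (a.id, b.id); first 3.

2 | 30 ; 2 | 34 ; 7 | 30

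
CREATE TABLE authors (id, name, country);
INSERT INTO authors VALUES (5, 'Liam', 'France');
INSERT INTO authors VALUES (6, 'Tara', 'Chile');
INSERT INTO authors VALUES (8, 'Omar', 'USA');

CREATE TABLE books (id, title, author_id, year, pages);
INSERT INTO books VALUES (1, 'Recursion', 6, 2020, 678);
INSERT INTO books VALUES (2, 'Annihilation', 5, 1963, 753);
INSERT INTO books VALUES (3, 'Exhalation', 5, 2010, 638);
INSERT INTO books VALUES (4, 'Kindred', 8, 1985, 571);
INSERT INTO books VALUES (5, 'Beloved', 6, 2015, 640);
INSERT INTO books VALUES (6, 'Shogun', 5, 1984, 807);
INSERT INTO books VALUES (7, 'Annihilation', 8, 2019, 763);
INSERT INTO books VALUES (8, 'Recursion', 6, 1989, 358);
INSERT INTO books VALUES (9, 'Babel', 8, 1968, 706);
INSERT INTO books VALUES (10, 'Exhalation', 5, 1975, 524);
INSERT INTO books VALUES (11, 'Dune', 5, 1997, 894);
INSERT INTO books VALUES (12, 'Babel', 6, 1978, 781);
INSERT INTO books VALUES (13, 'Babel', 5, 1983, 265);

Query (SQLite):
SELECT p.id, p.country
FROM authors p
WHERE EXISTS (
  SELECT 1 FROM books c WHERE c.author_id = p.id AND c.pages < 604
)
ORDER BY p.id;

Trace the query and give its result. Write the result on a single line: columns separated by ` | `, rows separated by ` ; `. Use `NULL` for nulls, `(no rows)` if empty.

For each authors row, check whether any books with matching author_id has pages < 604.
Keep rows where that is true.

5 | France ; 6 | Chile ; 8 | USA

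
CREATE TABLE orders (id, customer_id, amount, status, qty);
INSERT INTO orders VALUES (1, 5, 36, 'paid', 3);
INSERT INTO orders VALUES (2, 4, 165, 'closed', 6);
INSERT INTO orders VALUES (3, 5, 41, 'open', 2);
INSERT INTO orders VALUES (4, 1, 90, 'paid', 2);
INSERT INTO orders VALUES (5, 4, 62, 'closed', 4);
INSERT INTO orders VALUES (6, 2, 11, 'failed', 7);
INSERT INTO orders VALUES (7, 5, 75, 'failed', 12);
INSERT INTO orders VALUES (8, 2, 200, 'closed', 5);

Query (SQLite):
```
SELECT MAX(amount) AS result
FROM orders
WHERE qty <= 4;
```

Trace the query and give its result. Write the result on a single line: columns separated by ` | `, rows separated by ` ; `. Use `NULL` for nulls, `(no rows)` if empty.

Rows where qty <= 4 → amount values: [36, 41, 90, 62].
MAX of non-NULL values = 90.

90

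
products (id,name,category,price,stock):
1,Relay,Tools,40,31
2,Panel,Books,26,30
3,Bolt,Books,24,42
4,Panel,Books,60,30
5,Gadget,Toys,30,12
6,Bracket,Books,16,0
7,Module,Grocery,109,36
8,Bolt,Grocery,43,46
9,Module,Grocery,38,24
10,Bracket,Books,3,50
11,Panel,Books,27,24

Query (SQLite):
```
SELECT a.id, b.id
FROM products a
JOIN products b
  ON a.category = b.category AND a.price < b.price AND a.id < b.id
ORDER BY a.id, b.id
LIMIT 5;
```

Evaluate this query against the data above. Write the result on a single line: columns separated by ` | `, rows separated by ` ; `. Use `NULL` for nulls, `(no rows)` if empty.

Pairs (a,b) with same category, a.price < b.price, a.id < b.id.
category groups: Books:{2,3,4,6,10,11} Grocery:{7,8,9} Tools:{1} Toys:{5}
Ordered by (a.id, b.id); first 5.

2 | 4 ; 2 | 11 ; 3 | 4 ; 3 | 11 ; 6 | 11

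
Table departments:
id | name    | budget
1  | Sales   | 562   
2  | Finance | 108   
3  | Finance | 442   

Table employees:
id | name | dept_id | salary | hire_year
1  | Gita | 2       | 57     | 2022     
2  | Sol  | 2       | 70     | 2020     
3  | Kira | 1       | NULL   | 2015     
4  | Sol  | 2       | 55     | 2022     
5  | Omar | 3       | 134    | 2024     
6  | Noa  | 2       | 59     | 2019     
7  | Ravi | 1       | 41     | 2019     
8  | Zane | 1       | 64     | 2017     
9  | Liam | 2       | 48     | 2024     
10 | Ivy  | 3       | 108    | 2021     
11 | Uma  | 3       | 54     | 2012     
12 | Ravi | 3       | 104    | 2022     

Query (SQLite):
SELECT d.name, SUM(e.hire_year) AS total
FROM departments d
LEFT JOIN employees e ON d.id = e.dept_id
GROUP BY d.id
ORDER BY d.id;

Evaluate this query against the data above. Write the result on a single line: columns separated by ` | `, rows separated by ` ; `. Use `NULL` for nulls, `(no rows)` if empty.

LEFT JOIN keeps every departments row; unmatched ones get NULL for employees columns.
Group by departments.id and compute SUM(e.hire_year). SUM over an all-NULL group is NULL.
  1: ids {3, 7, 8} → SUM(e.hire_year)=6051
  2: ids {1, 2, 4, 6, 9} → SUM(e.hire_year)=10107
  3: ids {5, 10, 11, 12} → SUM(e.hire_year)=8079

Sales | 6051 ; Finance | 10107 ; Finance | 8079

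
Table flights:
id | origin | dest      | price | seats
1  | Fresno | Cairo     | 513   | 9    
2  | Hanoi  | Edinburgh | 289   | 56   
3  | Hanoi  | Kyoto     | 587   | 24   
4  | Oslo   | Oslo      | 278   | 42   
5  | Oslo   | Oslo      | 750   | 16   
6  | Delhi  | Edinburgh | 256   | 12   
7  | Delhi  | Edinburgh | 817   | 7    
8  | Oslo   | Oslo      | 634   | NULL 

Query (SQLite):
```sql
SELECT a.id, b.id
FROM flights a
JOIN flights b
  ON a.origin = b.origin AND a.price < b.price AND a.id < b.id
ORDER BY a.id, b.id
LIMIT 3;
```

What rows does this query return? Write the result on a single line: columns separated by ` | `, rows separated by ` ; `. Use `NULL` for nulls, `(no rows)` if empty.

2 | 3 ; 4 | 5 ; 4 | 8

Pairs (a,b) with same origin, a.price < b.price, a.id < b.id.
origin groups: Delhi:{6,7} Fresno:{1} Hanoi:{2,3} Oslo:{4,5,8}
Ordered by (a.id, b.id); first 3.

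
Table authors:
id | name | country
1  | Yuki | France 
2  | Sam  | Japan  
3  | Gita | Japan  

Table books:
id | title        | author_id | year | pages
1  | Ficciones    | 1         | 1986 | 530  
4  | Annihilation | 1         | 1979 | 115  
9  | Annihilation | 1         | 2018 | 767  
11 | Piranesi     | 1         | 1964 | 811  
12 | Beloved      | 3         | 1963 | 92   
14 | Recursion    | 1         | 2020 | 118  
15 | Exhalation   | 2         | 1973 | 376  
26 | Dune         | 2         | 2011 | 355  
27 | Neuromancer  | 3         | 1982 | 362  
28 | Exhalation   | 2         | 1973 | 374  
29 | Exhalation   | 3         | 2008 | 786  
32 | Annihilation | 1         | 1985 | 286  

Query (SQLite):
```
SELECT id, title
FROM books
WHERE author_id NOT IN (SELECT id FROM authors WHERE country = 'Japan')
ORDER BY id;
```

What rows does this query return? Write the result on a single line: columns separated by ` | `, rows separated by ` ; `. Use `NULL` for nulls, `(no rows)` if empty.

Inner query: authors.id where country = 'Japan'.
Outer: keep books rows whose author_id is not in that set.
Inner query → {2, 3}

1 | Ficciones ; 4 | Annihilation ; 9 | Annihilation ; 11 | Piranesi ; 14 | Recursion ; 32 | Annihilation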